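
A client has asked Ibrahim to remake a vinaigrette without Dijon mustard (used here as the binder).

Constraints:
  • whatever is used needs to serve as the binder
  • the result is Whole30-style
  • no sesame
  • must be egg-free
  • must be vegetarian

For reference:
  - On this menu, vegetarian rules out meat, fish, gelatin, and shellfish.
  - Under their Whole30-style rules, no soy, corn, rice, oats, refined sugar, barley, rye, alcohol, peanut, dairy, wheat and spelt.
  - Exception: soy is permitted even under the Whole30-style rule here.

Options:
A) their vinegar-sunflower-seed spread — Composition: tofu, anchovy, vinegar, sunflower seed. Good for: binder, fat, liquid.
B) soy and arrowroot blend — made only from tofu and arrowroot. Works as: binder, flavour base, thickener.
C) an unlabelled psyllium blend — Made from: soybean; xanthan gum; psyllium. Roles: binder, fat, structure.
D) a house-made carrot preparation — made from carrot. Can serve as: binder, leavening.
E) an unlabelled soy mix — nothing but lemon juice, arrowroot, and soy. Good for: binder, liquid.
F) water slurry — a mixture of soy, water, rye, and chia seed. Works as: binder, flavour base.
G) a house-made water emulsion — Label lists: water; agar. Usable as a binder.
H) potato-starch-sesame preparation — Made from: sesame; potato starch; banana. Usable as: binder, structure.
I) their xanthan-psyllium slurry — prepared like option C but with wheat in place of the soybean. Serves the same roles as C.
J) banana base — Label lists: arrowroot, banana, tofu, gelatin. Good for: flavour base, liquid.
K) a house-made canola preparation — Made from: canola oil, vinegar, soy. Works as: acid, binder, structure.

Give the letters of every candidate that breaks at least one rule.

A: has anchovy, so not vegetarian — out
B: soy is permitted under the Whole30-style carve-out; nothing else excluded — OK
C: soy is permitted under the Whole30-style carve-out; nothing else excluded — valid
D: vegetarian, Whole30-style — keep
E: soy is permitted under the Whole30-style carve-out; nothing else excluded — OK
F: has rye, so not Whole30-style — no
G: every rule checks out — OK
H: has sesame, so not sesame-free — reject
I: has wheat, so not Whole30-style — no
J: not usable as a binder; has gelatin, so not vegetarian — reject
K: soy is permitted under the Whole30-style carve-out; nothing else excluded — OK

A, F, H, I, J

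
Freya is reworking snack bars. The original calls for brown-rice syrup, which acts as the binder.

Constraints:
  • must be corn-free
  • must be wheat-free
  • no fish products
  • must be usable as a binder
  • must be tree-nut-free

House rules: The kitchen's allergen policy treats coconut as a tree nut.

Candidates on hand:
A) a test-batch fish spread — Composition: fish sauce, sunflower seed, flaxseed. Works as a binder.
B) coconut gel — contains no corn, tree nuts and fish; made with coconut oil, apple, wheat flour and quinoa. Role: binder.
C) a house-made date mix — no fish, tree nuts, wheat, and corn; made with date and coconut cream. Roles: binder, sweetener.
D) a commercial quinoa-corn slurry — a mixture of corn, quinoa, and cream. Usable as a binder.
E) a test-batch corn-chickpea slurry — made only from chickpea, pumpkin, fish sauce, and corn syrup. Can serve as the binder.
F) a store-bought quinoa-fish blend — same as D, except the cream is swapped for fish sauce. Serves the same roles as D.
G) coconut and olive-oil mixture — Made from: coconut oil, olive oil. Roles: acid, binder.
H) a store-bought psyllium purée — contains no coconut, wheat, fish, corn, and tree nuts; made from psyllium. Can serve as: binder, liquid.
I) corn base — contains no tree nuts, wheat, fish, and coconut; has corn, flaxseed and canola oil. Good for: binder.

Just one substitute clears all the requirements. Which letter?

H

A: has fish sauce, so not fish-free — out
B: has wheat flour, so not wheat-free; has coconut oil, so not tree-nut-free — reject
C: has coconut cream, so not tree-nut-free — reject
D: has corn, so not corn-free — no
E: has fish sauce, so not fish-free; has corn syrup, so not corn-free — out
F: has fish sauce, so not fish-free; has corn, so not corn-free — no
G: has coconut oil, so not tree-nut-free — no
H: no fish, tree-nut-free — keep
I: has corn, so not corn-free — out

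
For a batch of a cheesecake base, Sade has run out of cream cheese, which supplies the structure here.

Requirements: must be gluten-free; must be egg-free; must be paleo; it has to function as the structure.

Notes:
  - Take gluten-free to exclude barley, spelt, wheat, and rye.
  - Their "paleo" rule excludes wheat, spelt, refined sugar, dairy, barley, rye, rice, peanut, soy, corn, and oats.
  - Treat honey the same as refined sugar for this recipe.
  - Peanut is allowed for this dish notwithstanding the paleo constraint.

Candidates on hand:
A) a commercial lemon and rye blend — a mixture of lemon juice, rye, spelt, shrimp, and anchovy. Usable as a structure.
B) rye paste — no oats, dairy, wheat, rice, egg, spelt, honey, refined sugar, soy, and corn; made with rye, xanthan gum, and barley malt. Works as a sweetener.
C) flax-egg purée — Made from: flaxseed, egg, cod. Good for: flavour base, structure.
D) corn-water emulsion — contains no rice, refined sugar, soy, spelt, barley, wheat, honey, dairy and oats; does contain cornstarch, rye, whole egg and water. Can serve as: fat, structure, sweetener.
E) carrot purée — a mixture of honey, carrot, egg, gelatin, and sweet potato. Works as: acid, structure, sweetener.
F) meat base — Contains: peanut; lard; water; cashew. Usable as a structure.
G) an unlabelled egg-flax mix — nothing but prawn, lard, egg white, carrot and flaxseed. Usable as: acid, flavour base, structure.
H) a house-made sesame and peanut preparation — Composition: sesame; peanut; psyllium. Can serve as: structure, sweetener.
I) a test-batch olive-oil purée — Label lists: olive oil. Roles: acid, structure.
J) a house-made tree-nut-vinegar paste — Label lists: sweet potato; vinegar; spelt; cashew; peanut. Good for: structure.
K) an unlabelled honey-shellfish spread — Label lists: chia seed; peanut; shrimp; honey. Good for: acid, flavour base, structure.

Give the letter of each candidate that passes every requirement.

A: has rye, so not gluten-free; has rye, so not paleo — no
B: not usable as a structure; has barley malt, so not gluten-free (and 1 more) — out
C: has egg, so not egg-free — out
D: has rye, so not gluten-free; has cornstarch, so not paleo (and 1 more) — out
E: has honey, so not paleo; has egg, so not egg-free — reject
F: peanut is permitted under the paleo carve-out; nothing else excluded — keep
G: has egg white, so not egg-free — out
H: peanut is permitted under the paleo carve-out; nothing else excluded — OK
I: only olive oil; none excluded — OK
J: has spelt, so not gluten-free; has spelt, so not paleo — reject
K: has honey, so not paleo — reject

F, H, I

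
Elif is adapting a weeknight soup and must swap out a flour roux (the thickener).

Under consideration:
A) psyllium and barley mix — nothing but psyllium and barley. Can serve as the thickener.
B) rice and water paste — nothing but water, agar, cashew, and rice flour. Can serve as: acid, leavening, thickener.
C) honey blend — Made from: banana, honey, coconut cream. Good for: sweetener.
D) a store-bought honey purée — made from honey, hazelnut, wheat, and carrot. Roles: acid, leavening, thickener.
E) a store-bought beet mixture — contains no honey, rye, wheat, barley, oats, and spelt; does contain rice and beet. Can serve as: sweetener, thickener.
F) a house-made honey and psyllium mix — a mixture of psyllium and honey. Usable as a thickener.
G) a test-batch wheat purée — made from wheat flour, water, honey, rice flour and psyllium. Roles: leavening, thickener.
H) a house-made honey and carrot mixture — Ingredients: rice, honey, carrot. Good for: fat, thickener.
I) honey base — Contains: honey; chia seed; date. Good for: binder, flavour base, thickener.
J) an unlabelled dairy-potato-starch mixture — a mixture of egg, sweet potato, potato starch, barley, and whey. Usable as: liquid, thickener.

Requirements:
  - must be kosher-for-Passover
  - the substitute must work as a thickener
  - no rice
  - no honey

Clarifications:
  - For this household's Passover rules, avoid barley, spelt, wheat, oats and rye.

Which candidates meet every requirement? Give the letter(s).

A: has barley, so not kosher-for-Passover — no
B: has rice flour, so not rice-free — out
C: not usable as a thickener; has honey, so not honey-free — reject
D: has wheat, so not kosher-for-Passover; has honey, so not honey-free — out
E: has rice, so not rice-free — reject
F: has honey, so not honey-free — reject
G: has wheat flour, so not kosher-for-Passover; has rice flour, so not rice-free (and 1 more) — out
H: has rice, so not rice-free; has honey, so not honey-free — no
I: has honey, so not honey-free — no
J: has barley, so not kosher-for-Passover — out

none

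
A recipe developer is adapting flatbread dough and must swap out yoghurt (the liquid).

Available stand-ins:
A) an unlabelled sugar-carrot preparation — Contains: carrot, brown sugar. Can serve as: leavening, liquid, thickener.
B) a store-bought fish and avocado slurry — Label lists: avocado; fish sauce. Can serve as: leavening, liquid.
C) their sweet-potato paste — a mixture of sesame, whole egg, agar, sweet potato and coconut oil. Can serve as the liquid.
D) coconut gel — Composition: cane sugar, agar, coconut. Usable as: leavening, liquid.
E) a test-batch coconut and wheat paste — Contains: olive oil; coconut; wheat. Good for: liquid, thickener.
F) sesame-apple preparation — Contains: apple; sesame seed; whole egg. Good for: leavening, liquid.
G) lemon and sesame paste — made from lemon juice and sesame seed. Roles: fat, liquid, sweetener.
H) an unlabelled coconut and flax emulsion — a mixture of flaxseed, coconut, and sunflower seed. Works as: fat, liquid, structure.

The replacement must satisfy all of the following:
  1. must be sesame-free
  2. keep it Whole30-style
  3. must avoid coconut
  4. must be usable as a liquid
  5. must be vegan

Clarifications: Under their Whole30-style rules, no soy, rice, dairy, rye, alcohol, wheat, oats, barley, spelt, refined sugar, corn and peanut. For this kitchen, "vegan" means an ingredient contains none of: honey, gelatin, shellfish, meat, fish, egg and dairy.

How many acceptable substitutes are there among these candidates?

0

A: has brown sugar, so not Whole30-style — no
B: has fish sauce, so not vegan — out
C: has whole egg, so not vegan; has sesame, so not sesame-free (and 1 more) — no
D: has cane sugar, so not Whole30-style; has coconut, so not coconut-free — no
E: has wheat, so not Whole30-style; has coconut, so not coconut-free — no
F: has whole egg, so not vegan; has sesame seed, so not sesame-free — out
G: has sesame seed, so not sesame-free — no
H: has coconut, so not coconut-free — out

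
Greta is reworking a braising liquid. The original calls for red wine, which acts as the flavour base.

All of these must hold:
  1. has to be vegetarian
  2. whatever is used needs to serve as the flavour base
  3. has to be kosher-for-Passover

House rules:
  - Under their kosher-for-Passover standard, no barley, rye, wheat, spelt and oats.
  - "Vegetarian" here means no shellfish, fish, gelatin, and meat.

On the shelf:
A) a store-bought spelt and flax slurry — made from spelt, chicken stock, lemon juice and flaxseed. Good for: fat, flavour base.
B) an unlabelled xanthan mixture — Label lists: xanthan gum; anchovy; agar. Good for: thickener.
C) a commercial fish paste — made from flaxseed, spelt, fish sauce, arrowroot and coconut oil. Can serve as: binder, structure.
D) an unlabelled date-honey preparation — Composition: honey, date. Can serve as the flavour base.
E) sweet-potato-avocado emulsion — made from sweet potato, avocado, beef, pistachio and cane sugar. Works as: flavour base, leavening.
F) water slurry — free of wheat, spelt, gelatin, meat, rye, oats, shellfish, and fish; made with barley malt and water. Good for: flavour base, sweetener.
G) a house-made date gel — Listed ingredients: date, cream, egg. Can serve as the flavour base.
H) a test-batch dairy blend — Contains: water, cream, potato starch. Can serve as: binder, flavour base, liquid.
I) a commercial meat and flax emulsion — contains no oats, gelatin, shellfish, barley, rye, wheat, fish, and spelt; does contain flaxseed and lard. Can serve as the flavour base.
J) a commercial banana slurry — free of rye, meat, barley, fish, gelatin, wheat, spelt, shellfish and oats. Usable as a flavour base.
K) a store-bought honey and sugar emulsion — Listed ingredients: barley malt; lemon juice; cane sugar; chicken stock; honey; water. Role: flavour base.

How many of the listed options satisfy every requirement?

A: has spelt, so not kosher-for-Passover; has chicken stock, so not vegetarian — reject
B: not usable as a flavour base; has anchovy, so not vegetarian — reject
C: not usable as a flavour base; has spelt, so not kosher-for-Passover (and 1 more) — out
D: every rule checks out — OK
E: has beef, so not vegetarian — no
F: has barley malt, so not kosher-for-Passover — out
G: vegetarian, kosher-for-Passover — keep
H: only cream, potato starch, and water; none excluded — OK
I: has lard, so not vegetarian — reject
J: nothing on the exclusion list — valid
K: has barley malt, so not kosher-for-Passover; has chicken stock, so not vegetarian — reject

4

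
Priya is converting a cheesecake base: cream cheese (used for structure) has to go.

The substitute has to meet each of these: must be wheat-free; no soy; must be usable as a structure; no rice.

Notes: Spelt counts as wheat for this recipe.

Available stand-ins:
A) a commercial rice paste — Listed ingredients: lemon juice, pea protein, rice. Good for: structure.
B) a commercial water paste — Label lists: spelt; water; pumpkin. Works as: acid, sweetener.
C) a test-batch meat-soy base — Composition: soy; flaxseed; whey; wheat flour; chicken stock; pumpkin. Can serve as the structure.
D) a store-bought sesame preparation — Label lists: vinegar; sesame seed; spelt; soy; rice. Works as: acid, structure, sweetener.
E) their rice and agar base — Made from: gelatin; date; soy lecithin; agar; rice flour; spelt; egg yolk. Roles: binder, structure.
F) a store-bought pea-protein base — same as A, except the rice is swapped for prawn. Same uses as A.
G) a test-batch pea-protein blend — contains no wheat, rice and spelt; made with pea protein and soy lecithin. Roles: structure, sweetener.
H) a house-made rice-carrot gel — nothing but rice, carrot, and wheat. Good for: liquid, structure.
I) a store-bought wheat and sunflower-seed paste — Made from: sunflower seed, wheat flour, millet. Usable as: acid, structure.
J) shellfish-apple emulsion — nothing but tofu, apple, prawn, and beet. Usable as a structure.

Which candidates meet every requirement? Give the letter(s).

A: has rice, so not rice-free — reject
B: not usable as a structure; has spelt, so not wheat-free — no
C: has wheat flour, so not wheat-free; has soy, so not soy-free — out
D: has rice, so not rice-free; has spelt, so not wheat-free (and 1 more) — reject
E: has rice flour, so not rice-free; has spelt, so not wheat-free (and 1 more) — reject
F: only prawn, pea protein and lemon juice; none excluded — keep
G: has soy lecithin, so not soy-free — no
H: has rice, so not rice-free; has wheat, so not wheat-free — out
I: has wheat flour, so not wheat-free — no
J: has tofu, so not soy-free — no

F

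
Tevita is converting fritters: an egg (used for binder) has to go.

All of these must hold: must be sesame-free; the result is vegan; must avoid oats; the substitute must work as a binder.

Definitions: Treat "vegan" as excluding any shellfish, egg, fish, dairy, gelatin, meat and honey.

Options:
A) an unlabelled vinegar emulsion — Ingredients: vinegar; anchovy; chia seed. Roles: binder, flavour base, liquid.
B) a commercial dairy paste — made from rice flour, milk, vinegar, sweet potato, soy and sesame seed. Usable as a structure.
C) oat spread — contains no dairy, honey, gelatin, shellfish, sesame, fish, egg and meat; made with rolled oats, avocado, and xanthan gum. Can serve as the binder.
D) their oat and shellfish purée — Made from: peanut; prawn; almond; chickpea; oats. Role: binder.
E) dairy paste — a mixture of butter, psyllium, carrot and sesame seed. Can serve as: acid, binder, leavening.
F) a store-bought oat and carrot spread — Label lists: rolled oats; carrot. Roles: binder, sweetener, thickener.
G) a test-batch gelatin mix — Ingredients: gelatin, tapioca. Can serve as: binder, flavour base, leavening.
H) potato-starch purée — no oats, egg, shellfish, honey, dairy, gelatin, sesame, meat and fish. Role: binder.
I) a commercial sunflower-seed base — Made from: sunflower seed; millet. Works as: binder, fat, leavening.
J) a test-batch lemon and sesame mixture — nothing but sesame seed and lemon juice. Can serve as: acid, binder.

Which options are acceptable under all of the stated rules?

H, I

A: has anchovy, so not vegan — reject
B: not usable as a binder; has milk, so not vegan (and 1 more) — no
C: has rolled oats, so not oat-free — out
D: has prawn, so not vegan; has oats, so not oat-free — reject
E: has butter, so not vegan; has sesame seed, so not sesame-free — no
F: has rolled oats, so not oat-free — reject
G: has gelatin, so not vegan — out
H: all constraints satisfied — OK
I: all constraints satisfied — OK
J: has sesame seed, so not sesame-free — reject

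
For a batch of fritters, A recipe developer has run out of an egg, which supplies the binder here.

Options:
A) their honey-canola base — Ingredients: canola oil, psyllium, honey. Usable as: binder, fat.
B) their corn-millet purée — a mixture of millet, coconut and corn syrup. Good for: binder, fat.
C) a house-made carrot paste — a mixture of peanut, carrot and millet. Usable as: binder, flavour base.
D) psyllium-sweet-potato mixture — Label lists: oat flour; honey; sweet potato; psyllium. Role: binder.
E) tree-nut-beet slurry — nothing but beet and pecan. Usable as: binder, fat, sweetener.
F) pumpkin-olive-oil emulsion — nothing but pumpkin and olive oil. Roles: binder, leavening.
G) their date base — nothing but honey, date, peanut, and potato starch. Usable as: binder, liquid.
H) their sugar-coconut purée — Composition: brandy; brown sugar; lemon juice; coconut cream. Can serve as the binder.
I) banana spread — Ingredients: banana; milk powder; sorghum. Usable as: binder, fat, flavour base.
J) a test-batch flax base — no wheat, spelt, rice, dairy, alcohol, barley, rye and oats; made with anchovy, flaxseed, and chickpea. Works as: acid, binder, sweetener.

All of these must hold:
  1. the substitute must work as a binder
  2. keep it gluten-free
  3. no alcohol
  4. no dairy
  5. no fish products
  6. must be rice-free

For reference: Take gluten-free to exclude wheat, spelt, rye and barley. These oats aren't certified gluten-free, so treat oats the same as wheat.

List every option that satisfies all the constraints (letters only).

A, B, C, E, F, G

A: works as a binder, gluten-free, no dairy — valid
B: only coconut, corn syrup and millet; none excluded — OK
C: works as a binder, no alcohol, no dairy — keep
D: has oat flour, so not gluten-free — reject
E: only pecan and beet; none excluded — keep
F: only olive oil and pumpkin; none excluded — keep
G: honey and peanut etc. — none of it excluded — keep
H: has brandy, so not alcohol-free — no
I: has milk powder, so not dairy-free — out
J: has anchovy, so not fish-free — no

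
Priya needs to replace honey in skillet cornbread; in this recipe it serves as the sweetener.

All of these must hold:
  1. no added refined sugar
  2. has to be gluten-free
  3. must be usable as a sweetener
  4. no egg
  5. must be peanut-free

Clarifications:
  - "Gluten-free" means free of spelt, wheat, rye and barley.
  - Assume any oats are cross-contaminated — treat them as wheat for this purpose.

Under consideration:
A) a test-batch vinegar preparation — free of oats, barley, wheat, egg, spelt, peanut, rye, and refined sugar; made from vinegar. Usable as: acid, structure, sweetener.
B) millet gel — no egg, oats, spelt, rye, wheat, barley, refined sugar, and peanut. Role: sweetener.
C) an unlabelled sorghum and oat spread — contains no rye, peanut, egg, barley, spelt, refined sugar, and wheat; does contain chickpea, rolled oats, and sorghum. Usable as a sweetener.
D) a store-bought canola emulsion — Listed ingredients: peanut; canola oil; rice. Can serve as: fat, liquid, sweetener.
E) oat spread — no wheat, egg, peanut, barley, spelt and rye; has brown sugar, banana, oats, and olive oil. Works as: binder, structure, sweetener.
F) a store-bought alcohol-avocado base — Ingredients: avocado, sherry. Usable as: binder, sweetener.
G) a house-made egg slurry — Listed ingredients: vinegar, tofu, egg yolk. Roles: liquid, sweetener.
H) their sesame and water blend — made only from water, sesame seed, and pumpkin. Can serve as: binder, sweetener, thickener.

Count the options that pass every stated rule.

A: every rule checks out — valid
B: all constraints satisfied — keep
C: has rolled oats, so not gluten-free — no
D: has peanut, so not peanut-free — out
E: has oats, so not gluten-free; has brown sugar, so not no-added-sugar — out
F: only sherry and avocado; none excluded — keep
G: has egg yolk, so not egg-free — reject
H: works as a sweetener, no egg, gluten-free — valid

4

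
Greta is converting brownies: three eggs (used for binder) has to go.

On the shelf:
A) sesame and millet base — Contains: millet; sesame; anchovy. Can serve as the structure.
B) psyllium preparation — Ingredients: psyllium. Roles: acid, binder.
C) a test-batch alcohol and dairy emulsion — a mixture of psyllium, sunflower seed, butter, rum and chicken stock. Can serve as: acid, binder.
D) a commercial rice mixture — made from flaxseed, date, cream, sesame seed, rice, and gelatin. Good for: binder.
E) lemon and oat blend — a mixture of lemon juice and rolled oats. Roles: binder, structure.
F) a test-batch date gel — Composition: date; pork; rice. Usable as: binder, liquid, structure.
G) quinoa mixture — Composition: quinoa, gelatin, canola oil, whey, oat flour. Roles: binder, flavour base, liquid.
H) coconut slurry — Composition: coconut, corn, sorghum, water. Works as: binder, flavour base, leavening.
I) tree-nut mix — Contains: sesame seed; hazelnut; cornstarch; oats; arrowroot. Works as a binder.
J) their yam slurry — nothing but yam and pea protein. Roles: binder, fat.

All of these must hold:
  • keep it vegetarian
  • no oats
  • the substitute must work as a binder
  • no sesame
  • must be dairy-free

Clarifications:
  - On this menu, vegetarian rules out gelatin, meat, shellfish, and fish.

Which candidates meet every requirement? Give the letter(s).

B, H, J

A: not usable as a binder; has anchovy, so not vegetarian (and 1 more) — out
B: only psyllium; none excluded — keep
C: has chicken stock, so not vegetarian; has butter, so not dairy-free — out
D: has gelatin, so not vegetarian; has cream, so not dairy-free (and 1 more) — no
E: has rolled oats, so not oat-free — no
F: has pork, so not vegetarian — reject
G: has gelatin, so not vegetarian; has whey, so not dairy-free (and 1 more) — out
H: all constraints satisfied — keep
I: has sesame seed, so not sesame-free; has oats, so not oat-free — reject
J: every rule checks out — OK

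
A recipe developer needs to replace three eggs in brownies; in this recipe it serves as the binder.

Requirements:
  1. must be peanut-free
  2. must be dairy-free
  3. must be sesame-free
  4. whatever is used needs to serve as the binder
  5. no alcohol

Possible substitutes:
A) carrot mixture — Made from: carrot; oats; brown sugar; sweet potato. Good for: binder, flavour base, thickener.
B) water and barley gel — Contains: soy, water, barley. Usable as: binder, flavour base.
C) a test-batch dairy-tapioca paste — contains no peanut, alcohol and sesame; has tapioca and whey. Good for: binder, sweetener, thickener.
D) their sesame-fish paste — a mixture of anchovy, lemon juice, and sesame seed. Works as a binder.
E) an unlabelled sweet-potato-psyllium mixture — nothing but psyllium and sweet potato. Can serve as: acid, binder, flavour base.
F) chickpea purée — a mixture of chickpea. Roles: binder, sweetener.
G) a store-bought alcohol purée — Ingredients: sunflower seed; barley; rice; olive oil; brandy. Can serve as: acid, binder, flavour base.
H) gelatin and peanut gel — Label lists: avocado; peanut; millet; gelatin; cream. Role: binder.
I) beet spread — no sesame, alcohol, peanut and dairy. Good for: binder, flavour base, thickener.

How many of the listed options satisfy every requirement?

A: all constraints satisfied — keep
B: only barley, soy, and water; none excluded — OK
C: has whey, so not dairy-free — out
D: has sesame seed, so not sesame-free — out
E: only psyllium and sweet potato; none excluded — keep
F: all constraints satisfied — keep
G: has brandy, so not alcohol-free — reject
H: has cream, so not dairy-free; has peanut, so not peanut-free — no
I: all constraints satisfied — OK

5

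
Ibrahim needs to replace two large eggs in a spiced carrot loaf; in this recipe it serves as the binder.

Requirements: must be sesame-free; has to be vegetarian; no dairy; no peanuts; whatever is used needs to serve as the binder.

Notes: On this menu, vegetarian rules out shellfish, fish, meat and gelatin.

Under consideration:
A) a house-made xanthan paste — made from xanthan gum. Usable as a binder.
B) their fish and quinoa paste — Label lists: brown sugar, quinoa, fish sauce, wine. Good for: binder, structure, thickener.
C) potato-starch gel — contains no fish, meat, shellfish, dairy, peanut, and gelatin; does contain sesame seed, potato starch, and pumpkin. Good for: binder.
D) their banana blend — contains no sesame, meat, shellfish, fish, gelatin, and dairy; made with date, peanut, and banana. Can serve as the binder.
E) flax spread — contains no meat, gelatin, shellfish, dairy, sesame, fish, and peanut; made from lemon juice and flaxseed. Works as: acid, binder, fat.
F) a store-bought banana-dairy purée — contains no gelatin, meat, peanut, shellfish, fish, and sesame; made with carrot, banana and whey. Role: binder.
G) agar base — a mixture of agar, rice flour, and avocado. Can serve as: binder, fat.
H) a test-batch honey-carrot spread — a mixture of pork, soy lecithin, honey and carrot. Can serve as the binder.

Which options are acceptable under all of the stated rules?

A, E, G

A: only xanthan gum; none excluded — valid
B: has fish sauce, so not vegetarian — out
C: has sesame seed, so not sesame-free — no
D: has peanut, so not peanut-free — no
E: works as a binder, vegetarian, no peanut — OK
F: has whey, so not dairy-free — no
G: no sesame, no peanut — keep
H: has pork, so not vegetarian — no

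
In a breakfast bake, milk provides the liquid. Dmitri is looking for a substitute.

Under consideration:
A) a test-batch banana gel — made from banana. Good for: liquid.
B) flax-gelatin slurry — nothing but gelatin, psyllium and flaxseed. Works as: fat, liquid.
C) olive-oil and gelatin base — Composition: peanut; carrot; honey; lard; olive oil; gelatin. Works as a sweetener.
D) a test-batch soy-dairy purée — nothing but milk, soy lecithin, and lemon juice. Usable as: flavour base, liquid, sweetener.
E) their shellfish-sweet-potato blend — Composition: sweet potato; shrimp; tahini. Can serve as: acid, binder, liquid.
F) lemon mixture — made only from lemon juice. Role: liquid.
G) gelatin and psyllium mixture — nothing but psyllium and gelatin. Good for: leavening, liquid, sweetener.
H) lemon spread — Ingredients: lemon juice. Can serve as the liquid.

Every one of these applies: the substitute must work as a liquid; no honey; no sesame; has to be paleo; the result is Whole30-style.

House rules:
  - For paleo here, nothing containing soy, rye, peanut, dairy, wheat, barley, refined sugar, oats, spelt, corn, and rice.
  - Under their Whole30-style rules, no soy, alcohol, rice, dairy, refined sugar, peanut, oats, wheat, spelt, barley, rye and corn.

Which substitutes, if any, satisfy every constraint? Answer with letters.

A, B, F, G, H

A: nothing on the exclusion list — keep
B: works as a liquid, no sesame, paleo — keep
C: not usable as a liquid; has peanut, so not paleo (and 2 more) — out
D: has milk, so not paleo; has milk, so not Whole30-style — no
E: has tahini, so not sesame-free — reject
F: only lemon juice; none excluded — valid
G: works as a liquid, no sesame, no honey — OK
H: nothing on the exclusion list — OK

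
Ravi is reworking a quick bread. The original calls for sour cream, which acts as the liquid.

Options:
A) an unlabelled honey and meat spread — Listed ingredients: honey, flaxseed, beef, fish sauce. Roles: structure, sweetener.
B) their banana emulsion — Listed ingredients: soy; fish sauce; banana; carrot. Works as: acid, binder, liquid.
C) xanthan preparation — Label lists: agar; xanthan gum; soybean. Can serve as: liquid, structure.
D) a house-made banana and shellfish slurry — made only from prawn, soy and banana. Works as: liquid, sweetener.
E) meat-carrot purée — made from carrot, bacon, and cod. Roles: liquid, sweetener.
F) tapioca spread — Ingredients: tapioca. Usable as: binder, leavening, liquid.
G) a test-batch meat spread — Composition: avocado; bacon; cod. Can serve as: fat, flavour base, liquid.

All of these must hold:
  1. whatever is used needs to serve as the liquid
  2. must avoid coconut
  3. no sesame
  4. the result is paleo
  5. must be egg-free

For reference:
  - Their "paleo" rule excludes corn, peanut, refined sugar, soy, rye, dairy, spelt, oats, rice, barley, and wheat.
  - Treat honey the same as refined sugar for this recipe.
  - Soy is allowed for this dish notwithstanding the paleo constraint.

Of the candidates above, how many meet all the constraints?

6

A: not usable as a liquid; has honey, so not paleo — out
B: soy is permitted under the paleo carve-out; nothing else excluded — OK
C: soy is permitted under the paleo carve-out; nothing else excluded — OK
D: soy is permitted under the paleo carve-out; nothing else excluded — keep
E: only cod, bacon and carrot; none excluded — keep
F: only tapioca; none excluded — OK
G: only cod, bacon, and avocado; none excluded — OK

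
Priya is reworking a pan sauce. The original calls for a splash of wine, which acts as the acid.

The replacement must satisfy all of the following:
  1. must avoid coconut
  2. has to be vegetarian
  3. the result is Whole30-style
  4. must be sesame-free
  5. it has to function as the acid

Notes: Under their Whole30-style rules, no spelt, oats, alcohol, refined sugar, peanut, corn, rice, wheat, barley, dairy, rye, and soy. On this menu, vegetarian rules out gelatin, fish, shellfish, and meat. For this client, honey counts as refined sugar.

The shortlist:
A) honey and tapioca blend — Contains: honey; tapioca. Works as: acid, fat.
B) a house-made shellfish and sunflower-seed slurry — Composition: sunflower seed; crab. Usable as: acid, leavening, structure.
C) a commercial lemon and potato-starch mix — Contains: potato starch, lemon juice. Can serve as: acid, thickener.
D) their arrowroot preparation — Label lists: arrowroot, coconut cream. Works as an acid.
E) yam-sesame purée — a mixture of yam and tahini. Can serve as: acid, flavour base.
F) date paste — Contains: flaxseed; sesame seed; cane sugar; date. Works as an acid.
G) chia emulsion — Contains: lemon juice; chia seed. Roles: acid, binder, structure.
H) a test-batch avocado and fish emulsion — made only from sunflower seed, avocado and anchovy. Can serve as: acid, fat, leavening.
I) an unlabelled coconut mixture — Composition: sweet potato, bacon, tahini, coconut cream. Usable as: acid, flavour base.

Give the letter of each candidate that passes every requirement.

A: has honey, so not Whole30-style — out
B: has crab, so not vegetarian — reject
C: works as an acid, Whole30-style, vegetarian — keep
D: has coconut cream, so not coconut-free — reject
E: has tahini, so not sesame-free — out
F: has cane sugar, so not Whole30-style; has sesame seed, so not sesame-free — reject
G: only chia seed and lemon juice; none excluded — valid
H: has anchovy, so not vegetarian — no
I: has bacon, so not vegetarian; has coconut cream, so not coconut-free (and 1 more) — reject

C, G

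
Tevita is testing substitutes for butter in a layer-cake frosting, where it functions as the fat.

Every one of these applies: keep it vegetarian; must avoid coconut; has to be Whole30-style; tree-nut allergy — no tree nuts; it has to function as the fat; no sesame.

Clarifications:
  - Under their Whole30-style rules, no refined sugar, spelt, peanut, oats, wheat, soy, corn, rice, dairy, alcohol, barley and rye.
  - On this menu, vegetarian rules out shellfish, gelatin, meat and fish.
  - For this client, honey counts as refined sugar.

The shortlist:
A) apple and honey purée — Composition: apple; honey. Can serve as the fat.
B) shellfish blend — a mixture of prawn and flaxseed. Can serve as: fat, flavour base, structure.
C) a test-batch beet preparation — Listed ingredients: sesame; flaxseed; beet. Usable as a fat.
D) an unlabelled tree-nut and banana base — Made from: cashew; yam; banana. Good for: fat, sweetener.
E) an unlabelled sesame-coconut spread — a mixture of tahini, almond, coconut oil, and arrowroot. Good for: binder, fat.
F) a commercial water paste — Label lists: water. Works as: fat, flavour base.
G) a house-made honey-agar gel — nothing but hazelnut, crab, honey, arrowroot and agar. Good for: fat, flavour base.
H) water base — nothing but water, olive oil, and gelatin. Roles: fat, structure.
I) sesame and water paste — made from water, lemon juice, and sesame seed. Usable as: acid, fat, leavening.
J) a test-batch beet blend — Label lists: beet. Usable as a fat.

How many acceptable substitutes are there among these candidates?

2

A: has honey, so not Whole30-style — reject
B: has prawn, so not vegetarian — reject
C: has sesame, so not sesame-free — no
D: has cashew, so not tree-nut-free — out
E: has tahini, so not sesame-free; has almond, so not tree-nut-free (and 1 more) — reject
F: nothing on the exclusion list — keep
G: has honey, so not Whole30-style; has crab, so not vegetarian (and 1 more) — out
H: has gelatin, so not vegetarian — out
I: has sesame seed, so not sesame-free — out
J: no tree nuts, vegetarian — valid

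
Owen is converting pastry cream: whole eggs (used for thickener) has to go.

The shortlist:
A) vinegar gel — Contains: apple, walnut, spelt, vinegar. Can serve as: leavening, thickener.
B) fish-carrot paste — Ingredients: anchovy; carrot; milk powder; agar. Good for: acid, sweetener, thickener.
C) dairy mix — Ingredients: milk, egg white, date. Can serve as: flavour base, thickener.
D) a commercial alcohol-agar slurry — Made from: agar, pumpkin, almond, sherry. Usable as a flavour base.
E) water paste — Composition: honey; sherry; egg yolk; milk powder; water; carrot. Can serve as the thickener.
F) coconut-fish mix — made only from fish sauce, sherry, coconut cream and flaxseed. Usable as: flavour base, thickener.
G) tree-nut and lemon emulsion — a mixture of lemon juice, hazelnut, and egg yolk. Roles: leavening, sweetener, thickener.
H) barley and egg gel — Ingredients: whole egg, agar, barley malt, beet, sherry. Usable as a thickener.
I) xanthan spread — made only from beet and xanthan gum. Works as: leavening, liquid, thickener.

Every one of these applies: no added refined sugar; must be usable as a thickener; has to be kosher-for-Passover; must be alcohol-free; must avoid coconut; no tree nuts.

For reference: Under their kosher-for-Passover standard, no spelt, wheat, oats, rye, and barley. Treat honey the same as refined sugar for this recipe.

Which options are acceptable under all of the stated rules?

A: has spelt, so not kosher-for-Passover; has walnut, so not tree-nut-free — out
B: kosher-for-Passover, no-added-sugar — OK
C: nothing on the exclusion list — keep
D: not usable as a thickener; has sherry, so not alcohol-free (and 1 more) — reject
E: has sherry, so not alcohol-free; has honey, so not no-added-sugar — out
F: has sherry, so not alcohol-free; has coconut cream, so not coconut-free — no
G: has hazelnut, so not tree-nut-free — no
H: has barley malt, so not kosher-for-Passover; has sherry, so not alcohol-free — out
I: nothing on the exclusion list — keep

B, C, I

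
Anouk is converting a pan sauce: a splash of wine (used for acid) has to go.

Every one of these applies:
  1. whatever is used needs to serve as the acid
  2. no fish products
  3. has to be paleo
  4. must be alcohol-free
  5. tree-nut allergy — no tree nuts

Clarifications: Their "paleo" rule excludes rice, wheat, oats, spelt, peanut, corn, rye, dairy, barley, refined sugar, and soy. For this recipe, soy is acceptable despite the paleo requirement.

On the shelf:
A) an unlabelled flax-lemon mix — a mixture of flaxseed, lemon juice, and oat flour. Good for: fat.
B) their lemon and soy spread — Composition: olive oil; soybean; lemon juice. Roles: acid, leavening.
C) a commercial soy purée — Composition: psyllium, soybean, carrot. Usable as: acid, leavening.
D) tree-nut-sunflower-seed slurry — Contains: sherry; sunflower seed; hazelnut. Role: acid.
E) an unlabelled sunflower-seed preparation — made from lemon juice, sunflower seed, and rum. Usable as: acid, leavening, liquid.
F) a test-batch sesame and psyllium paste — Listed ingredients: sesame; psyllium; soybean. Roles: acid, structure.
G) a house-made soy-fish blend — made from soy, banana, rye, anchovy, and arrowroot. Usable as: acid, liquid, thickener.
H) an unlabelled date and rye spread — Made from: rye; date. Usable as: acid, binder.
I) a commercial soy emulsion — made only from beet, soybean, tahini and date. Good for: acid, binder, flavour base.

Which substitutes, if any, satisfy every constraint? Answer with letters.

B, C, F, I

A: not usable as an acid; has oat flour, so not paleo — no
B: soy is permitted under the paleo carve-out; nothing else excluded — OK
C: soy is permitted under the paleo carve-out; nothing else excluded — valid
D: has hazelnut, so not tree-nut-free; has sherry, so not alcohol-free — reject
E: has rum, so not alcohol-free — no
F: soy is permitted under the paleo carve-out; nothing else excluded — keep
G: has rye, so not paleo; has anchovy, so not fish-free — reject
H: has rye, so not paleo — reject
I: soy is permitted under the paleo carve-out; nothing else excluded — valid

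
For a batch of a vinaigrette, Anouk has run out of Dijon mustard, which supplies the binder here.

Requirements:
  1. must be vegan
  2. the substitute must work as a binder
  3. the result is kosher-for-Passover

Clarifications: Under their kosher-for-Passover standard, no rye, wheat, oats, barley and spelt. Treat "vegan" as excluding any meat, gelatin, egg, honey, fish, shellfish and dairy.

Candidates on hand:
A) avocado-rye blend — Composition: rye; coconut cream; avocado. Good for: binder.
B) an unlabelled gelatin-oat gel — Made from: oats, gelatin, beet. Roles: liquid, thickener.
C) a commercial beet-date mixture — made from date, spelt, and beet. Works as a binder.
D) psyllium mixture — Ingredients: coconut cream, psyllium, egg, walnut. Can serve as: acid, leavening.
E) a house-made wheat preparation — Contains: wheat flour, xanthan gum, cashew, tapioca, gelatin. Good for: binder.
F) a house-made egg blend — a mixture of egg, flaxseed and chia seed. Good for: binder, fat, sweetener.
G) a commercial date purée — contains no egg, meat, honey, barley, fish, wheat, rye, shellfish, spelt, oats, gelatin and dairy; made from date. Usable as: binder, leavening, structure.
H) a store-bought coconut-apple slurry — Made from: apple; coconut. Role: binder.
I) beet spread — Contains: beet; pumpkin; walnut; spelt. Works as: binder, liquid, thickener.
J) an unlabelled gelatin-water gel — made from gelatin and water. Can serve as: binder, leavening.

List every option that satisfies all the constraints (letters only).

G, H

A: has rye, so not kosher-for-Passover — reject
B: not usable as a binder; has oats, so not kosher-for-Passover (and 1 more) — no
C: has spelt, so not kosher-for-Passover — out
D: not usable as a binder; has egg, so not vegan — out
E: has wheat flour, so not kosher-for-Passover; has gelatin, so not vegan — no
F: has egg, so not vegan — out
G: vegan, kosher-for-Passover — valid
H: nothing on the exclusion list — OK
I: has spelt, so not kosher-for-Passover — no
J: has gelatin, so not vegan — out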